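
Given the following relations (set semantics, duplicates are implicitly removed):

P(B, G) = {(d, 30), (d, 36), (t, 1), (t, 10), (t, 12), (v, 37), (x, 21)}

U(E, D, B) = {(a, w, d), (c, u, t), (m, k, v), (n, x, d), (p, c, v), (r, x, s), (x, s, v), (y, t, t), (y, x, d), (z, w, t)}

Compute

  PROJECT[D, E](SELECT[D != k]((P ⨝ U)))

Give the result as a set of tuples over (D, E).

P ⋈ U (natural join on B): {(d, 30, a, w), (d, 30, n, x), (d, 30, y, x), (d, 36, a, w), (d, 36, n, x), (d, 36, y, x), (t, 1, c, u), (t, 1, y, t), (t, 1, z, w), (t, 10, c, u), (t, 10, y, t), (t, 10, z, w), (t, 12, c, u), (t, 12, y, t), (t, 12, z, w), (v, 37, m, k), (v, 37, p, c), (v, 37, x, s)}
Apply σ_{D != k}; surviving tuples: {(d, 30, a, w), (d, 30, n, x), (d, 30, y, x), (d, 36, a, w), (d, 36, n, x), (d, 36, y, x), (t, 1, c, u), (t, 1, y, t), (t, 1, z, w), (t, 10, c, u), (t, 10, y, t), (t, 10, z, w), (t, 12, c, u), (t, 12, y, t), (t, 12, z, w), (v, 37, p, c), (v, 37, x, s)}
π[D, E]: project onto (D, E) (9 duplicate(s) eliminated) → {(c, p), (s, x), (t, y), (u, c), (w, a), (w, z), (x, n), (x, y)}

{(c, p), (s, x), (t, y), (u, c), (w, a), (w, z), (x, n), (x, y)}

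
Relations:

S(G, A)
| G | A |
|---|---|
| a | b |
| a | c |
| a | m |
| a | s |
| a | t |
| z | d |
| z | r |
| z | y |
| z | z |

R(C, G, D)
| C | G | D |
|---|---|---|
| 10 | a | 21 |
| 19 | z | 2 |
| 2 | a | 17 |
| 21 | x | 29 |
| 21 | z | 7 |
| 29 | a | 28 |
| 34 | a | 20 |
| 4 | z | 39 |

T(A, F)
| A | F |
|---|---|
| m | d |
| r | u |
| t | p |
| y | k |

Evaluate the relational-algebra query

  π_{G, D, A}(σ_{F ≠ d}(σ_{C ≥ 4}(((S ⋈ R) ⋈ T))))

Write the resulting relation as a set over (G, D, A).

Natural join on G: {(a, b, 10, 21), (a, b, 2, 17), (a, b, 29, 28), (a, b, 34, 20), (a, c, 10, 21), (a, c, 2, 17), (a, c, 29, 28), (a, c, 34, 20), (a, m, 10, 21), (a, m, 2, 17), (a, m, 29, 28), (a, m, 34, 20), (a, s, 10, 21), (a, s, 2, 17), (a, s, 29, 28), (a, s, 34, 20), (a, t, 10, 21), (a, t, 2, 17), (a, t, 29, 28), (a, t, 34, 20), (z, d, 19, 2), (z, d, 21, 7), (z, d, 4, 39), (z, r, 19, 2), (z, r, 21, 7), (z, r, 4, 39), (z, y, 19, 2), (z, y, 21, 7), (z, y, 4, 39), (z, z, 19, 2), (z, z, 21, 7), (z, z, 4, 39)}
Natural join on A: {(a, m, 10, 21, d), (a, m, 2, 17, d), (a, m, 29, 28, d), (a, m, 34, 20, d), (a, t, 10, 21, p), (a, t, 2, 17, p), (a, t, 29, 28, p), (a, t, 34, 20, p), (z, r, 19, 2, u), (z, r, 21, 7, u), (z, r, 4, 39, u), (z, y, 19, 2, k), (z, y, 21, 7, k), (z, y, 4, 39, k)}
Selection C ≥ 4: {(a, m, 10, 21, d), (a, m, 29, 28, d), (a, m, 34, 20, d), (a, t, 10, 21, p), (a, t, 29, 28, p), (a, t, 34, 20, p), (z, r, 19, 2, u), (z, r, 21, 7, u), (z, r, 4, 39, u), (z, y, 19, 2, k), (z, y, 21, 7, k), (z, y, 4, 39, k)}
Selection F ≠ d: {(a, t, 10, 21, p), (a, t, 29, 28, p), (a, t, 34, 20, p), (z, r, 19, 2, u), (z, r, 21, 7, u), (z, r, 4, 39, u), (z, y, 19, 2, k), (z, y, 21, 7, k), (z, y, 4, 39, k)}
π_{G, D, A} gives {(a, 20, t), (a, 21, t), (a, 28, t), (z, 2, r), (z, 2, y), (z, 39, r), (z, 39, y), (z, 7, r), (z, 7, y)}.

{(a, 20, t), (a, 21, t), (a, 28, t), (z, 2, r), (z, 2, y), (z, 39, r), (z, 39, y), (z, 7, r), (z, 7, y)}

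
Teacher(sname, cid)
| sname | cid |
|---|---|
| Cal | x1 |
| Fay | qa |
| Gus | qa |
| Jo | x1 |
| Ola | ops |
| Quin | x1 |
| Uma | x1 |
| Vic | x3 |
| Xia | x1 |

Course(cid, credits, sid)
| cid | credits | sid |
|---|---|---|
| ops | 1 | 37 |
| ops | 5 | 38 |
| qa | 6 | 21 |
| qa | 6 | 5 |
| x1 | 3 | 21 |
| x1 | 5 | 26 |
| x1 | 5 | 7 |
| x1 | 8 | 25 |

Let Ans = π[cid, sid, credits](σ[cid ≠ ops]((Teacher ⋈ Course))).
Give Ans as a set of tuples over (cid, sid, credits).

{(qa, 21, 6), (qa, 5, 6), (x1, 21, 3), (x1, 25, 8), (x1, 26, 5), (x1, 7, 5)}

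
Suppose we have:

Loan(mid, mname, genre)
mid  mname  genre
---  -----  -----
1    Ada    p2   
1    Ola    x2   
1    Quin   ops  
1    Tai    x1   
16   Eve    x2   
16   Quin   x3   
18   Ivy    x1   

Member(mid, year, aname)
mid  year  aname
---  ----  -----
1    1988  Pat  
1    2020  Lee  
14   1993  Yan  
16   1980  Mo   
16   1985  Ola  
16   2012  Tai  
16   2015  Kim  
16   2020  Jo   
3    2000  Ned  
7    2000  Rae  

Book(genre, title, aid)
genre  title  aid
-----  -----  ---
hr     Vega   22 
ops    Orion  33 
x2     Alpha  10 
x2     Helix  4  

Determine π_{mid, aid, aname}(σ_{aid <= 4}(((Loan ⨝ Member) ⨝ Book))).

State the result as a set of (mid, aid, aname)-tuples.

{(1, 4, Lee), (1, 4, Pat), (16, 4, Jo), (16, 4, Kim), (16, 4, Mo), (16, 4, Ola), (16, 4, Tai)}

Joining Loan and Member on mid yields {(1, Ada, p2, 1988, Pat), (1, Ada, p2, 2020, Lee), (1, Ola, x2, 1988, Pat), (1, Ola, x2, 2020, Lee), (1, Quin, ops, 1988, Pat), (1, Quin, ops, 2020, Lee), (1, Tai, x1, 1988, Pat), (1, Tai, x1, 2020, Lee), (16, Eve, x2, 1980, Mo), (16, Eve, x2, 1985, Ola), (16, Eve, x2, 2012, Tai), (16, Eve, x2, 2015, Kim), (16, Eve, x2, 2020, Jo), (16, Quin, x3, 1980, Mo), (16, Quin, x3, 1985, Ola), (16, Quin, x3, 2012, Tai), (16, Quin, x3, 2015, Kim), (16, Quin, x3, 2020, Jo)}.
Joining (Loan ⨝ Member) and Book on genre yields {(1, Ola, x2, 1988, Pat, Alpha, 10), (1, Ola, x2, 1988, Pat, Helix, 4), (1, Ola, x2, 2020, Lee, Alpha, 10), (1, Ola, x2, 2020, Lee, Helix, 4), (1, Quin, ops, 1988, Pat, Orion, 33), (1, Quin, ops, 2020, Lee, Orion, 33), (16, Eve, x2, 1980, Mo, Alpha, 10), (16, Eve, x2, 1980, Mo, Helix, 4), (16, Eve, x2, 1985, Ola, Alpha, 10), (16, Eve, x2, 1985, Ola, Helix, 4), (16, Eve, x2, 2012, Tai, Alpha, 10), (16, Eve, x2, 2012, Tai, Helix, 4), (16, Eve, x2, 2015, Kim, Alpha, 10), (16, Eve, x2, 2015, Kim, Helix, 4), (16, Eve, x2, 2020, Jo, Alpha, 10), (16, Eve, x2, 2020, Jo, Helix, 4)}.
Selection aid <= 4: {(1, Ola, x2, 1988, Pat, Helix, 4), (1, Ola, x2, 2020, Lee, Helix, 4), (16, Eve, x2, 1980, Mo, Helix, 4), (16, Eve, x2, 1985, Ola, Helix, 4), (16, Eve, x2, 2012, Tai, Helix, 4), (16, Eve, x2, 2015, Kim, Helix, 4), (16, Eve, x2, 2020, Jo, Helix, 4)}
π[mid, aid, aname]: project onto (mid, aid, aname) → {(1, 4, Lee), (1, 4, Pat), (16, 4, Jo), (16, 4, Kim), (16, 4, Mo), (16, 4, Ola), (16, 4, Tai)}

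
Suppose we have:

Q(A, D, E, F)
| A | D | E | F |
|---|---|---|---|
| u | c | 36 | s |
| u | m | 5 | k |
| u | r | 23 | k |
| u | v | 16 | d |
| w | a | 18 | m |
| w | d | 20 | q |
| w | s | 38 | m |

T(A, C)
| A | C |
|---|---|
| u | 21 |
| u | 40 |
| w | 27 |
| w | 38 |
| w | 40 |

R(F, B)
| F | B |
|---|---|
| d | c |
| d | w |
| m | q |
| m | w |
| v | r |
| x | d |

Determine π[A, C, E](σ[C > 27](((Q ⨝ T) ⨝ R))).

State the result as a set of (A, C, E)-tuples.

Joining Q and T on A yields {(u, c, 36, s, 21), (u, c, 36, s, 40), (u, m, 5, k, 21), (u, m, 5, k, 40), (u, r, 23, k, 21), (u, r, 23, k, 40), (u, v, 16, d, 21), (u, v, 16, d, 40), (w, a, 18, m, 27), (w, a, 18, m, 38), (w, a, 18, m, 40), (w, d, 20, q, 27), (w, d, 20, q, 38), (w, d, 20, q, 40), (w, s, 38, m, 27), (w, s, 38, m, 38), (w, s, 38, m, 40)}.
Joining (Q ⨝ T) and R on F yields {(u, v, 16, d, 21, c), (u, v, 16, d, 21, w), (u, v, 16, d, 40, c), (u, v, 16, d, 40, w), (w, a, 18, m, 27, q), (w, a, 18, m, 27, w), (w, a, 18, m, 38, q), (w, a, 18, m, 38, w), (w, a, 18, m, 40, q), (w, a, 18, m, 40, w), (w, s, 38, m, 27, q), (w, s, 38, m, 27, w), (w, s, 38, m, 38, q), (w, s, 38, m, 38, w), (w, s, 38, m, 40, q), (w, s, 38, m, 40, w)}.
σ[C > 27]: keep tuples satisfying C > 27 → {(u, v, 16, d, 40, c), (u, v, 16, d, 40, w), (w, a, 18, m, 38, q), (w, a, 18, m, 38, w), (w, a, 18, m, 40, q), (w, a, 18, m, 40, w), (w, s, 38, m, 38, q), (w, s, 38, m, 38, w), (w, s, 38, m, 40, q), (w, s, 38, m, 40, w)}
π_{A, C, E} gives {(u, 40, 16), (w, 38, 18), (w, 38, 38), (w, 40, 18), (w, 40, 38)} (5 duplicate(s) eliminated).

{(u, 40, 16), (w, 38, 18), (w, 38, 38), (w, 40, 18), (w, 40, 38)}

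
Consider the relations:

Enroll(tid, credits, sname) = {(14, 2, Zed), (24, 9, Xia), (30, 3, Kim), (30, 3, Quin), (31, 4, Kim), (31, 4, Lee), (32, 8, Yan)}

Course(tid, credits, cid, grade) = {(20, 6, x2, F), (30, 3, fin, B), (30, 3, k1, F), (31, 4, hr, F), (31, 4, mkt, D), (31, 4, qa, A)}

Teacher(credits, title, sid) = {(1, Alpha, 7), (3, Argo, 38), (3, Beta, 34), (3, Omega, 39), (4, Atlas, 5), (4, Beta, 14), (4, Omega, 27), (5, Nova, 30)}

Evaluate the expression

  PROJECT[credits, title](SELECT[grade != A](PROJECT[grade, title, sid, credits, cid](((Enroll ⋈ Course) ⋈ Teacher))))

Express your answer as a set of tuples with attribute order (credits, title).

Enroll ⋈ Course (natural join on tid, credits): {(30, 3, Kim, fin, B), (30, 3, Kim, k1, F), (30, 3, Quin, fin, B), (30, 3, Quin, k1, F), (31, 4, Kim, hr, F), (31, 4, Kim, mkt, D), (31, 4, Kim, qa, A), (31, 4, Lee, hr, F), (31, 4, Lee, mkt, D), (31, 4, Lee, qa, A)}
(Enroll ⋈ Course) ⋈ Teacher (natural join on credits): {(30, 3, Kim, fin, B, Argo, 38), (30, 3, Kim, fin, B, Beta, 34), (30, 3, Kim, fin, B, Omega, 39), (30, 3, Kim, k1, F, Argo, 38), (30, 3, Kim, k1, F, Beta, 34), (30, 3, Kim, k1, F, Omega, 39), (30, 3, Quin, fin, B, Argo, 38), (30, 3, Quin, fin, B, Beta, 34), (30, 3, Quin, fin, B, Omega, 39), (30, 3, Quin, k1, F, Argo, 38), (30, 3, Quin, k1, F, Beta, 34), (30, 3, Quin, k1, F, Omega, 39), (31, 4, Kim, hr, F, Atlas, 5), (31, 4, Kim, hr, F, Beta, 14), (31, 4, Kim, hr, F, Omega, 27), (31, 4, Kim, mkt, D, Atlas, 5), (31, 4, Kim, mkt, D, Beta, 14), (31, 4, Kim, mkt, D, Omega, 27), (31, 4, Kim, qa, A, Atlas, 5), (31, 4, Kim, qa, A, Beta, 14), (31, 4, Kim, qa, A, Omega, 27), (31, 4, Lee, hr, F, Atlas, 5), (31, 4, Lee, hr, F, Beta, 14), (31, 4, Lee, hr, F, Omega, 27), (31, 4, Lee, mkt, D, Atlas, 5), (31, 4, Lee, mkt, D, Beta, 14), (31, 4, Lee, mkt, D, Omega, 27), (31, 4, Lee, qa, A, Atlas, 5), (31, 4, Lee, qa, A, Beta, 14), (31, 4, Lee, qa, A, Omega, 27)}
Projecting to grade, title, sid, credits, cid (15 duplicate(s) eliminated): {(A, Atlas, 5, 4, qa), (A, Beta, 14, 4, qa), (A, Omega, 27, 4, qa), (B, Argo, 38, 3, fin), (B, Beta, 34, 3, fin), (B, Omega, 39, 3, fin), (D, Atlas, 5, 4, mkt), (D, Beta, 14, 4, mkt), (D, Omega, 27, 4, mkt), (F, Argo, 38, 3, k1), (F, Atlas, 5, 4, hr), (F, Beta, 14, 4, hr), (F, Beta, 34, 3, k1), (F, Omega, 27, 4, hr), (F, Omega, 39, 3, k1)}
Selection grade != A: {(B, Argo, 38, 3, fin), (B, Beta, 34, 3, fin), (B, Omega, 39, 3, fin), (D, Atlas, 5, 4, mkt), (D, Beta, 14, 4, mkt), (D, Omega, 27, 4, mkt), (F, Argo, 38, 3, k1), (F, Atlas, 5, 4, hr), (F, Beta, 14, 4, hr), (F, Beta, 34, 3, k1), (F, Omega, 27, 4, hr), (F, Omega, 39, 3, k1)}
Projecting to credits, title (6 duplicate(s) eliminated): {(3, Argo), (3, Beta), (3, Omega), (4, Atlas), (4, Beta), (4, Omega)}

{(3, Argo), (3, Beta), (3, Omega), (4, Atlas), (4, Beta), (4, Omega)}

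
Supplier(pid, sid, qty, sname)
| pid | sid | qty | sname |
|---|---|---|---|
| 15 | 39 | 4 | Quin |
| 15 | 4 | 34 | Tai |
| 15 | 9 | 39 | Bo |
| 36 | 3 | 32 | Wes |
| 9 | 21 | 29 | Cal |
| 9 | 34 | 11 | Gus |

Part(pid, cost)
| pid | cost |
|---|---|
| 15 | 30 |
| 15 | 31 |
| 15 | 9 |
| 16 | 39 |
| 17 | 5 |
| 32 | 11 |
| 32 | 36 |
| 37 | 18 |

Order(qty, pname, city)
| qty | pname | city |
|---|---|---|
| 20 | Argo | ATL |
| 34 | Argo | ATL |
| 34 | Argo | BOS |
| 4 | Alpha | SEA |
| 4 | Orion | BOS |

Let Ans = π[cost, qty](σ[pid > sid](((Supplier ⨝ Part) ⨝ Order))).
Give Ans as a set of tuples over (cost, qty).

{(30, 34), (31, 34), (9, 34)}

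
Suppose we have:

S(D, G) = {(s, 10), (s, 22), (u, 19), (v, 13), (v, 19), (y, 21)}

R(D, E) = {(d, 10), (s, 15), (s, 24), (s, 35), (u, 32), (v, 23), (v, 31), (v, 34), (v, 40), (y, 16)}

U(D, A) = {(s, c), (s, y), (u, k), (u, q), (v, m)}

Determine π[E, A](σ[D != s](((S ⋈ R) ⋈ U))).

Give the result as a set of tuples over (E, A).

S ⋈ R (natural join on D): {(s, 10, 15), (s, 10, 24), (s, 10, 35), (s, 22, 15), (s, 22, 24), (s, 22, 35), (u, 19, 32), (v, 13, 23), (v, 13, 31), (v, 13, 34), (v, 13, 40), (v, 19, 23), (v, 19, 31), (v, 19, 34), (v, 19, 40), (y, 21, 16)}
(S ⋈ R) ⋈ U (natural join on D): {(s, 10, 15, c), (s, 10, 15, y), (s, 10, 24, c), (s, 10, 24, y), (s, 10, 35, c), (s, 10, 35, y), (s, 22, 15, c), (s, 22, 15, y), (s, 22, 24, c), (s, 22, 24, y), (s, 22, 35, c), (s, 22, 35, y), (u, 19, 32, k), (u, 19, 32, q), (v, 13, 23, m), (v, 13, 31, m), (v, 13, 34, m), (v, 13, 40, m), (v, 19, 23, m), (v, 19, 31, m), (v, 19, 34, m), (v, 19, 40, m)}
σ[D != s]: keep tuples satisfying D != s → {(u, 19, 32, k), (u, 19, 32, q), (v, 13, 23, m), (v, 13, 31, m), (v, 13, 34, m), (v, 13, 40, m), (v, 19, 23, m), (v, 19, 31, m), (v, 19, 34, m), (v, 19, 40, m)}
Projecting to E, A (4 duplicate(s) eliminated): {(23, m), (31, m), (32, k), (32, q), (34, m), (40, m)}

{(23, m), (31, m), (32, k), (32, q), (34, m), (40, m)}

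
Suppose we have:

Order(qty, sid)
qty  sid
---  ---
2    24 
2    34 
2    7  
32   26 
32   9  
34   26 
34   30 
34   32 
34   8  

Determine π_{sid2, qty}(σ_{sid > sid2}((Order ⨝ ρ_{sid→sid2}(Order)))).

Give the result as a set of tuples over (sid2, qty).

{(24, 2), (26, 34), (30, 34), (7, 2), (8, 34), (9, 32)}

ρ[sid→sid2]: schema becomes (qty, sid2); tuples unchanged.
Joining Order and ρ_{sid→sid2}(Order) on qty yields {(2, 24, 24), (2, 24, 34), (2, 24, 7), (2, 34, 24), (2, 34, 34), (2, 34, 7), (2, 7, 24), (2, 7, 34), (2, 7, 7), (32, 26, 26), (32, 26, 9), (32, 9, 26), (32, 9, 9), (34, 26, 26), (34, 26, 30), (34, 26, 32), (34, 26, 8), (34, 30, 26), (34, 30, 30), (34, 30, 32), (34, 30, 8), (34, 32, 26), (34, 32, 30), (34, 32, 32), (34, 32, 8), (34, 8, 26), (34, 8, 30), (34, 8, 32), (34, 8, 8)}.
Selection sid > sid2: {(2, 24, 7), (2, 34, 24), (2, 34, 7), (32, 26, 9), (34, 26, 8), (34, 30, 26), (34, 30, 8), (34, 32, 26), (34, 32, 30), (34, 32, 8)}
π_{sid2, qty} gives {(24, 2), (26, 34), (30, 34), (7, 2), (8, 34), (9, 32)} (4 duplicate(s) eliminated).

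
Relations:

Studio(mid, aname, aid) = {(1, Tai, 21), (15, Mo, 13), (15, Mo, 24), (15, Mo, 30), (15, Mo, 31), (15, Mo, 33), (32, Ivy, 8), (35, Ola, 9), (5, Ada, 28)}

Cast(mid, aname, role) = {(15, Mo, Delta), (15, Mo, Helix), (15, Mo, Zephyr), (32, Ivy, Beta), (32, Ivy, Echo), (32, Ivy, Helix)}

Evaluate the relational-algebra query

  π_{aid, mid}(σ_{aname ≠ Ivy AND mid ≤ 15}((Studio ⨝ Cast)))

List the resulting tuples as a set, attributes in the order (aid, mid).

{(13, 15), (24, 15), (30, 15), (31, 15), (33, 15)}

Studio ⋈ Cast (natural join on mid, aname): {(15, Mo, 13, Delta), (15, Mo, 13, Helix), (15, Mo, 13, Zephyr), (15, Mo, 24, Delta), (15, Mo, 24, Helix), (15, Mo, 24, Zephyr), (15, Mo, 30, Delta), (15, Mo, 30, Helix), (15, Mo, 30, Zephyr), (15, Mo, 31, Delta), (15, Mo, 31, Helix), (15, Mo, 31, Zephyr), (15, Mo, 33, Delta), (15, Mo, 33, Helix), (15, Mo, 33, Zephyr), (32, Ivy, 8, Beta), (32, Ivy, 8, Echo), (32, Ivy, 8, Helix)}
Filtering on aname ≠ Ivy AND mid ≤ 15 leaves {(15, Mo, 13, Delta), (15, Mo, 13, Helix), (15, Mo, 13, Zephyr), (15, Mo, 24, Delta), (15, Mo, 24, Helix), (15, Mo, 24, Zephyr), (15, Mo, 30, Delta), (15, Mo, 30, Helix), (15, Mo, 30, Zephyr), (15, Mo, 31, Delta), (15, Mo, 31, Helix), (15, Mo, 31, Zephyr), (15, Mo, 33, Delta), (15, Mo, 33, Helix), (15, Mo, 33, Zephyr)}.
π[aid, mid]: project onto (aid, mid) (10 duplicate(s) eliminated) → {(13, 15), (24, 15), (30, 15), (31, 15), (33, 15)}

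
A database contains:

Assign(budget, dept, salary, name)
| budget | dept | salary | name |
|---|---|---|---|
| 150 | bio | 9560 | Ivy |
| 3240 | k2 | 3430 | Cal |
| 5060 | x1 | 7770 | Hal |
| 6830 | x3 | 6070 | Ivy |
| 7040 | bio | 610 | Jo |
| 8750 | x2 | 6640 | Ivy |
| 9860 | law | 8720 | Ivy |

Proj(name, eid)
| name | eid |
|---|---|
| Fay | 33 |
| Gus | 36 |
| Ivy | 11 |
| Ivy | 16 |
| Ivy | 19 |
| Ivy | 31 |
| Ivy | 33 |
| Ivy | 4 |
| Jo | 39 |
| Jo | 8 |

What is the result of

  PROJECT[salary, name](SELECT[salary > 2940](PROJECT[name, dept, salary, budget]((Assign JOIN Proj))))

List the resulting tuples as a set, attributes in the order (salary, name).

Joining Assign and Proj on name yields {(150, bio, 9560, Ivy, 11), (150, bio, 9560, Ivy, 16), (150, bio, 9560, Ivy, 19), (150, bio, 9560, Ivy, 31), (150, bio, 9560, Ivy, 33), (150, bio, 9560, Ivy, 4), (6830, x3, 6070, Ivy, 11), (6830, x3, 6070, Ivy, 16), (6830, x3, 6070, Ivy, 19), (6830, x3, 6070, Ivy, 31), (6830, x3, 6070, Ivy, 33), (6830, x3, 6070, Ivy, 4), (7040, bio, 610, Jo, 39), (7040, bio, 610, Jo, 8), (8750, x2, 6640, Ivy, 11), (8750, x2, 6640, Ivy, 16), (8750, x2, 6640, Ivy, 19), (8750, x2, 6640, Ivy, 31), (8750, x2, 6640, Ivy, 33), (8750, x2, 6640, Ivy, 4), (9860, law, 8720, Ivy, 11), (9860, law, 8720, Ivy, 16), (9860, law, 8720, Ivy, 19), (9860, law, 8720, Ivy, 31), (9860, law, 8720, Ivy, 33), (9860, law, 8720, Ivy, 4)}.
Projecting to name, dept, salary, budget (21 duplicate(s) eliminated): {(Ivy, bio, 9560, 150), (Ivy, law, 8720, 9860), (Ivy, x2, 6640, 8750), (Ivy, x3, 6070, 6830), (Jo, bio, 610, 7040)}
Filtering on salary > 2940 leaves {(Ivy, bio, 9560, 150), (Ivy, law, 8720, 9860), (Ivy, x2, 6640, 8750), (Ivy, x3, 6070, 6830)}.
Projecting to salary, name: {(6070, Ivy), (6640, Ivy), (8720, Ivy), (9560, Ivy)}

{(6070, Ivy), (6640, Ivy), (8720, Ivy), (9560, Ivy)}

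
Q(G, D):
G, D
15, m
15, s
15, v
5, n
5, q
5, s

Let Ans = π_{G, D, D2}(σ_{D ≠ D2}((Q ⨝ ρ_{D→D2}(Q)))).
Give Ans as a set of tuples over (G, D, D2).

{(15, m, s), (15, m, v), (15, s, m), (15, s, v), (15, v, m), (15, v, s), (5, n, q), (5, n, s), (5, q, n), (5, q, s), (5, s, n), (5, s, q)}

ρ[D→D2]: schema becomes (G, D2); tuples unchanged.
Q ⋈ ρ_{D→D2}(Q) (natural join on G): {(15, m, m), (15, m, s), (15, m, v), (15, s, m), (15, s, s), (15, s, v), (15, v, m), (15, v, s), (15, v, v), (5, n, n), (5, n, q), (5, n, s), (5, q, n), (5, q, q), (5, q, s), (5, s, n), (5, s, q), (5, s, s)}
Filtering on D ≠ D2 leaves {(15, m, s), (15, m, v), (15, s, m), (15, s, v), (15, v, m), (15, v, s), (5, n, q), (5, n, s), (5, q, n), (5, q, s), (5, s, n), (5, s, q)}.
π[G, D, D2]: project onto (G, D, D2) → {(15, m, s), (15, m, v), (15, s, m), (15, s, v), (15, v, m), (15, v, s), (5, n, q), (5, n, s), (5, q, n), (5, q, s), (5, s, n), (5, s, q)}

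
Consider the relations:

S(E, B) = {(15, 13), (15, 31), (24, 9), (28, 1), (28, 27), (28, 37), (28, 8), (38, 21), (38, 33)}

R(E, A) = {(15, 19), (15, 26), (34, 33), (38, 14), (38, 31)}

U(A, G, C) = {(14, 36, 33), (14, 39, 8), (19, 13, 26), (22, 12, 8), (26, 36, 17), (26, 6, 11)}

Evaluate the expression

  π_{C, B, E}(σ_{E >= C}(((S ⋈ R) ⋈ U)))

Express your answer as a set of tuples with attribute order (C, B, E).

S ⋈ R (natural join on E): {(15, 13, 19), (15, 13, 26), (15, 31, 19), (15, 31, 26), (38, 21, 14), (38, 21, 31), (38, 33, 14), (38, 33, 31)}
(S ⋈ R) ⋈ U (natural join on A): {(15, 13, 19, 13, 26), (15, 13, 26, 36, 17), (15, 13, 26, 6, 11), (15, 31, 19, 13, 26), (15, 31, 26, 36, 17), (15, 31, 26, 6, 11), (38, 21, 14, 36, 33), (38, 21, 14, 39, 8), (38, 33, 14, 36, 33), (38, 33, 14, 39, 8)}
σ[E >= C]: keep tuples satisfying E >= C → {(15, 13, 26, 6, 11), (15, 31, 26, 6, 11), (38, 21, 14, 36, 33), (38, 21, 14, 39, 8), (38, 33, 14, 36, 33), (38, 33, 14, 39, 8)}
π_{C, B, E} gives {(11, 13, 15), (11, 31, 15), (33, 21, 38), (33, 33, 38), (8, 21, 38), (8, 33, 38)}.

{(11, 13, 15), (11, 31, 15), (33, 21, 38), (33, 33, 38), (8, 21, 38), (8, 33, 38)}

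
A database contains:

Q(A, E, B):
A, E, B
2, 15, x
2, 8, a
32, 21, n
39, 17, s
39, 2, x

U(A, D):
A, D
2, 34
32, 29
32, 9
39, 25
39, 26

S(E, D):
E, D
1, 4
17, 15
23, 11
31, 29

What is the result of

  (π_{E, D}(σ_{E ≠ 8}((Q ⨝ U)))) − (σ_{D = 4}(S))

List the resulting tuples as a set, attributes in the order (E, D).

Natural join on A: {(2, 15, x, 34), (2, 8, a, 34), (32, 21, n, 29), (32, 21, n, 9), (39, 17, s, 25), (39, 17, s, 26), (39, 2, x, 25), (39, 2, x, 26)}
Selection E ≠ 8: {(2, 15, x, 34), (32, 21, n, 29), (32, 21, n, 9), (39, 17, s, 25), (39, 17, s, 26), (39, 2, x, 25), (39, 2, x, 26)}
π_{E, D} gives {(15, 34), (17, 25), (17, 26), (2, 25), (2, 26), (21, 29), (21, 9)}.
Selection D = 4: {(1, 4)}
Taking the difference: {(15, 34), (17, 25), (17, 26), (2, 25), (2, 26), (21, 29), (21, 9)}

{(15, 34), (17, 25), (17, 26), (2, 25), (2, 26), (21, 29), (21, 9)}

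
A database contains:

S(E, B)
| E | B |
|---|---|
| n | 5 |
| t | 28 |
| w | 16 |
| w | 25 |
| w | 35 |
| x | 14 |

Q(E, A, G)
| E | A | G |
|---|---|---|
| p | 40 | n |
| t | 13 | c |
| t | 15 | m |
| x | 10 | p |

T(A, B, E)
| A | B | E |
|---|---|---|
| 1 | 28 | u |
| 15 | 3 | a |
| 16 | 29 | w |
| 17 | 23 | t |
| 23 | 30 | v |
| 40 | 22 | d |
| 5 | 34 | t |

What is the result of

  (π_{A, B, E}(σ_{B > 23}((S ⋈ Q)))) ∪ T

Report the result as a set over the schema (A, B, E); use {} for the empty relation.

Joining S and Q on E yields {(t, 28, 13, c), (t, 28, 15, m), (x, 14, 10, p)}.
Selection B > 23: {(t, 28, 13, c), (t, 28, 15, m)}
Projecting to A, B, E: {(13, 28, t), (15, 28, t)}
Set union of the two operands is {(1, 28, u), (13, 28, t), (15, 28, t), (15, 3, a), (16, 29, w), (17, 23, t), (23, 30, v), (40, 22, d), (5, 34, t)}.

{(1, 28, u), (13, 28, t), (15, 28, t), (15, 3, a), (16, 29, w), (17, 23, t), (23, 30, v), (40, 22, d), (5, 34, t)}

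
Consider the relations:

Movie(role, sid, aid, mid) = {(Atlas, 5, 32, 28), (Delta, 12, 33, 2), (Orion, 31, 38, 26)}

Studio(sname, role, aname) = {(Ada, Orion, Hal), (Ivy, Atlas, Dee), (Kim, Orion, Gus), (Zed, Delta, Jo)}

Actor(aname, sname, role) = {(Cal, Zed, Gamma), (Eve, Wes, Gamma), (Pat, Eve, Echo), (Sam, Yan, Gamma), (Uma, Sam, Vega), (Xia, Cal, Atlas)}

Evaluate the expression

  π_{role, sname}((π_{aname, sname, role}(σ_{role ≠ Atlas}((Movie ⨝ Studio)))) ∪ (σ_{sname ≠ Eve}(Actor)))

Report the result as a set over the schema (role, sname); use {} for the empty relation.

Movie ⋈ Studio (natural join on role): {(Atlas, 5, 32, 28, Ivy, Dee), (Delta, 12, 33, 2, Zed, Jo), (Orion, 31, 38, 26, Ada, Hal), (Orion, 31, 38, 26, Kim, Gus)}
σ[role ≠ Atlas]: keep tuples satisfying role ≠ Atlas → {(Delta, 12, 33, 2, Zed, Jo), (Orion, 31, 38, 26, Ada, Hal), (Orion, 31, 38, 26, Kim, Gus)}
Projecting to aname, sname, role: {(Gus, Kim, Orion), (Hal, Ada, Orion), (Jo, Zed, Delta)}
σ[sname ≠ Eve]: keep tuples satisfying sname ≠ Eve → {(Cal, Zed, Gamma), (Eve, Wes, Gamma), (Sam, Yan, Gamma), (Uma, Sam, Vega), (Xia, Cal, Atlas)}
Union: {(Gus, Kim, Orion), (Hal, Ada, Orion), (Jo, Zed, Delta)} with {(Cal, Zed, Gamma), (Eve, Wes, Gamma), (Sam, Yan, Gamma), (Uma, Sam, Vega), (Xia, Cal, Atlas)} → {(Cal, Zed, Gamma), (Eve, Wes, Gamma), (Gus, Kim, Orion), (Hal, Ada, Orion), (Jo, Zed, Delta), (Sam, Yan, Gamma), (Uma, Sam, Vega), (Xia, Cal, Atlas)}
Projecting to role, sname: {(Atlas, Cal), (Delta, Zed), (Gamma, Wes), (Gamma, Yan), (Gamma, Zed), (Orion, Ada), (Orion, Kim), (Vega, Sam)}

{(Atlas, Cal), (Delta, Zed), (Gamma, Wes), (Gamma, Yan), (Gamma, Zed), (Orion, Ada), (Orion, Kim), (Vega, Sam)}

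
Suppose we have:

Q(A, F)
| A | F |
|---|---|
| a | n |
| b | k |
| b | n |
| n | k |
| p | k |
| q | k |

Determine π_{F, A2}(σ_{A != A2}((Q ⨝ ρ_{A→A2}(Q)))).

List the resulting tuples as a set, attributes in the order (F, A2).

{(k, b), (k, n), (k, p), (k, q), (n, a), (n, b)}

ρ[A→A2]: schema becomes (A2, F); tuples unchanged.
Natural join on F: {(a, n, a), (a, n, b), (b, k, b), (b, k, n), (b, k, p), (b, k, q), (b, n, a), (b, n, b), (n, k, b), (n, k, n), (n, k, p), (n, k, q), (p, k, b), (p, k, n), (p, k, p), (p, k, q), (q, k, b), (q, k, n), (q, k, p), (q, k, q)}
Filtering on A != A2 leaves {(a, n, b), (b, k, n), (b, k, p), (b, k, q), (b, n, a), (n, k, b), (n, k, p), (n, k, q), (p, k, b), (p, k, n), (p, k, q), (q, k, b), (q, k, n), (q, k, p)}.
Keep only column(s) F, A2 (8 duplicate(s) eliminated): {(k, b), (k, n), (k, p), (k, q), (n, a), (n, b)}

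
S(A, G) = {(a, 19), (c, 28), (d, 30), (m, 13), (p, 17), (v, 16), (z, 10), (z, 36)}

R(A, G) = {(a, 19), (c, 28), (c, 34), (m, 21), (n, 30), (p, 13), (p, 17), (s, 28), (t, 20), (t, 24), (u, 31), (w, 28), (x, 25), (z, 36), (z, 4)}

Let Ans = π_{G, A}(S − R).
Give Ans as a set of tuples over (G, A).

{(10, z), (13, m), (16, v), (30, d)}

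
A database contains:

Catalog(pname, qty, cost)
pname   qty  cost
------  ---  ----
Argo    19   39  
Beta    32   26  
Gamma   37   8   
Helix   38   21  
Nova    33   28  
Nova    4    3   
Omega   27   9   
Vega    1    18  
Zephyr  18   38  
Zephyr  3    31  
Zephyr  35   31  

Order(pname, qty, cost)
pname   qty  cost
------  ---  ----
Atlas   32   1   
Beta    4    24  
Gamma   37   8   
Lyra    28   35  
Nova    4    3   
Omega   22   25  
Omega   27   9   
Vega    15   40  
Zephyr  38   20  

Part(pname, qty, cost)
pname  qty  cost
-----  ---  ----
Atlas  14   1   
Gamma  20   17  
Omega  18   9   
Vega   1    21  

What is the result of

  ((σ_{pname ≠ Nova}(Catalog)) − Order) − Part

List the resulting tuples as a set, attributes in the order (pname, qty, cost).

{(Argo, 19, 39), (Beta, 32, 26), (Helix, 38, 21), (Vega, 1, 18), (Zephyr, 18, 38), (Zephyr, 3, 31), (Zephyr, 35, 31)}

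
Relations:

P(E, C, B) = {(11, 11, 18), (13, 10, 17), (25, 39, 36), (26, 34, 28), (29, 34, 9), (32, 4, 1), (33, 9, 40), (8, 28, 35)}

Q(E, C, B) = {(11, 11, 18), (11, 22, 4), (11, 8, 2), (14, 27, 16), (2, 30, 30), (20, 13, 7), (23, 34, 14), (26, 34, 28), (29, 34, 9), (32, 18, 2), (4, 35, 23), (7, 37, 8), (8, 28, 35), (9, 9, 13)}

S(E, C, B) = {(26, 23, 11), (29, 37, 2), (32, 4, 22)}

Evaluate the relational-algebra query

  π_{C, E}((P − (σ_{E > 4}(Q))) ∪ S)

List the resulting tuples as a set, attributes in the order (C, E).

{(10, 13), (23, 26), (37, 29), (39, 25), (4, 32), (9, 33)}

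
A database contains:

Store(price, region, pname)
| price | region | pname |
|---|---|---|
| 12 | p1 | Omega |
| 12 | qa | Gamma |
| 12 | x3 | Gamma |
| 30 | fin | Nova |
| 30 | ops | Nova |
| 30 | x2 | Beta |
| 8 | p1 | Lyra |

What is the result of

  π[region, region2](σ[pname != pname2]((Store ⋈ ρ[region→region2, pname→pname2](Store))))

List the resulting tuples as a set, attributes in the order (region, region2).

ρ[region→region2, pname→pname2]: schema becomes (price, region2, pname2); tuples unchanged.
Store ⋈ ρ[region→region2, pname→pname2](Store) (natural join on price): {(12, p1, Omega, p1, Omega), (12, p1, Omega, qa, Gamma), (12, p1, Omega, x3, Gamma), (12, qa, Gamma, p1, Omega), (12, qa, Gamma, qa, Gamma), (12, qa, Gamma, x3, Gamma), (12, x3, Gamma, p1, Omega), (12, x3, Gamma, qa, Gamma), (12, x3, Gamma, x3, Gamma), (30, fin, Nova, fin, Nova), (30, fin, Nova, ops, Nova), (30, fin, Nova, x2, Beta), (30, ops, Nova, fin, Nova), (30, ops, Nova, ops, Nova), (30, ops, Nova, x2, Beta), (30, x2, Beta, fin, Nova), (30, x2, Beta, ops, Nova), (30, x2, Beta, x2, Beta), (8, p1, Lyra, p1, Lyra)}
Selection pname != pname2: {(12, p1, Omega, qa, Gamma), (12, p1, Omega, x3, Gamma), (12, qa, Gamma, p1, Omega), (12, x3, Gamma, p1, Omega), (30, fin, Nova, x2, Beta), (30, ops, Nova, x2, Beta), (30, x2, Beta, fin, Nova), (30, x2, Beta, ops, Nova)}
Projecting to region, region2: {(fin, x2), (ops, x2), (p1, qa), (p1, x3), (qa, p1), (x2, fin), (x2, ops), (x3, p1)}

{(fin, x2), (ops, x2), (p1, qa), (p1, x3), (qa, p1), (x2, fin), (x2, ops), (x3, p1)}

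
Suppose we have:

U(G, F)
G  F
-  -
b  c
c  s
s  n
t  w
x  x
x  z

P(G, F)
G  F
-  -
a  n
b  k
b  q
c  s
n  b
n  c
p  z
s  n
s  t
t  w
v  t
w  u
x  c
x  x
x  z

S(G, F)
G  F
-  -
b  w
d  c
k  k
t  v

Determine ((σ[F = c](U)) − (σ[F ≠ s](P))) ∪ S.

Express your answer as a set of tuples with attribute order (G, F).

Apply σ_{F = c}; surviving tuples: {(b, c)}
Apply σ_{F ≠ s}; surviving tuples: {(a, n), (b, k), (b, q), (n, b), (n, c), (p, z), (s, n), (s, t), (t, w), (v, t), (w, u), (x, c), (x, x), (x, z)}
Set difference of the two operands is {(b, c)}.
Set union of the two operands is {(b, c), (b, w), (d, c), (k, k), (t, v)}.

{(b, c), (b, w), (d, c), (k, k), (t, v)}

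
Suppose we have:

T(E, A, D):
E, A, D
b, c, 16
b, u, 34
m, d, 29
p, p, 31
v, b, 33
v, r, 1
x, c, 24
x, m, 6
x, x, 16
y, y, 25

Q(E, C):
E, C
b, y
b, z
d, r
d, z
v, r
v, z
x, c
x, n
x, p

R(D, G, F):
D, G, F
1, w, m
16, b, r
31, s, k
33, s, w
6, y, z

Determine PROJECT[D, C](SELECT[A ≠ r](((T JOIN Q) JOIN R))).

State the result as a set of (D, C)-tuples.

{(16, c), (16, n), (16, p), (16, y), (16, z), (33, r), (33, z), (6, c), (6, n), (6, p)}

T ⋈ Q (natural join on E): {(b, c, 16, y), (b, c, 16, z), (b, u, 34, y), (b, u, 34, z), (v, b, 33, r), (v, b, 33, z), (v, r, 1, r), (v, r, 1, z), (x, c, 24, c), (x, c, 24, n), (x, c, 24, p), (x, m, 6, c), (x, m, 6, n), (x, m, 6, p), (x, x, 16, c), (x, x, 16, n), (x, x, 16, p)}
(T JOIN Q) ⋈ R (natural join on D): {(b, c, 16, y, b, r), (b, c, 16, z, b, r), (v, b, 33, r, s, w), (v, b, 33, z, s, w), (v, r, 1, r, w, m), (v, r, 1, z, w, m), (x, m, 6, c, y, z), (x, m, 6, n, y, z), (x, m, 6, p, y, z), (x, x, 16, c, b, r), (x, x, 16, n, b, r), (x, x, 16, p, b, r)}
Selection A ≠ r: {(b, c, 16, y, b, r), (b, c, 16, z, b, r), (v, b, 33, r, s, w), (v, b, 33, z, s, w), (x, m, 6, c, y, z), (x, m, 6, n, y, z), (x, m, 6, p, y, z), (x, x, 16, c, b, r), (x, x, 16, n, b, r), (x, x, 16, p, b, r)}
Projecting to D, C: {(16, c), (16, n), (16, p), (16, y), (16, z), (33, r), (33, z), (6, c), (6, n), (6, p)}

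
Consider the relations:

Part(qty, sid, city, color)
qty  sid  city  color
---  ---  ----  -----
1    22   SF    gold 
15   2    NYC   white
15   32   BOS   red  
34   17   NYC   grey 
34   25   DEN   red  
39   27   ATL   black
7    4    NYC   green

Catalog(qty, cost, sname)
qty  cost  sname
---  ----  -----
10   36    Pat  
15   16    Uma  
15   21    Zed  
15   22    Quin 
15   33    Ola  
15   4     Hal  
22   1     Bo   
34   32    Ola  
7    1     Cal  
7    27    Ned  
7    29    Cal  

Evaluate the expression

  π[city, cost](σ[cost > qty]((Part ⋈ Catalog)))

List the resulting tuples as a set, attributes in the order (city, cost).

{(BOS, 16), (BOS, 21), (BOS, 22), (BOS, 33), (NYC, 16), (NYC, 21), (NYC, 22), (NYC, 27), (NYC, 29), (NYC, 33)}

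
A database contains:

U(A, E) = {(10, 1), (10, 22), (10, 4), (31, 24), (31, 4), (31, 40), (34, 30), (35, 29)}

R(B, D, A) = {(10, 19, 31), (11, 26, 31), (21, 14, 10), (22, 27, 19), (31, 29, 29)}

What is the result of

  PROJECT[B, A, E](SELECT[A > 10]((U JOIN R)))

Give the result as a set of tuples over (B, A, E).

{(10, 31, 24), (10, 31, 4), (10, 31, 40), (11, 31, 24), (11, 31, 4), (11, 31, 40)}

U ⋈ R (natural join on A): {(10, 1, 21, 14), (10, 22, 21, 14), (10, 4, 21, 14), (31, 24, 10, 19), (31, 24, 11, 26), (31, 4, 10, 19), (31, 4, 11, 26), (31, 40, 10, 19), (31, 40, 11, 26)}
Filtering on A > 10 leaves {(31, 24, 10, 19), (31, 24, 11, 26), (31, 4, 10, 19), (31, 4, 11, 26), (31, 40, 10, 19), (31, 40, 11, 26)}.
Projecting to B, A, E: {(10, 31, 24), (10, 31, 4), (10, 31, 40), (11, 31, 24), (11, 31, 4), (11, 31, 40)}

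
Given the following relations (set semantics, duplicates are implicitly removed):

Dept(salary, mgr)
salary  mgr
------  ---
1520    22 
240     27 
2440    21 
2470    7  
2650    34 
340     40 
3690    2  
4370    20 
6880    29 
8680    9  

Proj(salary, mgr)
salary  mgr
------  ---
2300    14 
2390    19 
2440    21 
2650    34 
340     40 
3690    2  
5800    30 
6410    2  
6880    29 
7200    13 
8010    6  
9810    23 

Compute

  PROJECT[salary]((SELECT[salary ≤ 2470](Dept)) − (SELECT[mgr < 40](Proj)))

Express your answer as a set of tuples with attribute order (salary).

{1520, 240, 2470, 340}

Apply σ_{salary ≤ 2470}; surviving tuples: {(1520, 22), (240, 27), (2440, 21), (2470, 7), (340, 40)}
Apply σ_{mgr < 40}; surviving tuples: {(2300, 14), (2390, 19), (2440, 21), (2650, 34), (3690, 2), (5800, 30), (6410, 2), (6880, 29), (7200, 13), (8010, 6), (9810, 23)}
Set difference of the two operands is {(1520, 22), (240, 27), (2470, 7), (340, 40)}.
π[salary]: project onto (salary) → {1520, 240, 2470, 340}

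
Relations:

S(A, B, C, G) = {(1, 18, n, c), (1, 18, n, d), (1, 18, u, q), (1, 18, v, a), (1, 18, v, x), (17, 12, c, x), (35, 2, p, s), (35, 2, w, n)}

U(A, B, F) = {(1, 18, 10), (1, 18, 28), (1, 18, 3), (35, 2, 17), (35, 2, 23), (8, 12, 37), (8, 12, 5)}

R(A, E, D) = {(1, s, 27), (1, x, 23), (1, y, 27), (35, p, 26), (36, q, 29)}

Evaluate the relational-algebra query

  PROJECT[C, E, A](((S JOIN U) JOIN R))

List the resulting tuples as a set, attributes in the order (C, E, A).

Joining S and U on A, B yields {(1, 18, n, c, 10), (1, 18, n, c, 28), (1, 18, n, c, 3), (1, 18, n, d, 10), (1, 18, n, d, 28), (1, 18, n, d, 3), (1, 18, u, q, 10), (1, 18, u, q, 28), (1, 18, u, q, 3), (1, 18, v, a, 10), (1, 18, v, a, 28), (1, 18, v, a, 3), (1, 18, v, x, 10), (1, 18, v, x, 28), (1, 18, v, x, 3), (35, 2, p, s, 17), (35, 2, p, s, 23), (35, 2, w, n, 17), (35, 2, w, n, 23)}.
Joining (S JOIN U) and R on A yields {(1, 18, n, c, 10, s, 27), (1, 18, n, c, 10, x, 23), (1, 18, n, c, 10, y, 27), (1, 18, n, c, 28, s, 27), (1, 18, n, c, 28, x, 23), (1, 18, n, c, 28, y, 27), (1, 18, n, c, 3, s, 27), (1, 18, n, c, 3, x, 23), (1, 18, n, c, 3, y, 27), (1, 18, n, d, 10, s, 27), (1, 18, n, d, 10, x, 23), (1, 18, n, d, 10, y, 27), (1, 18, n, d, 28, s, 27), (1, 18, n, d, 28, x, 23), (1, 18, n, d, 28, y, 27), (1, 18, n, d, 3, s, 27), (1, 18, n, d, 3, x, 23), (1, 18, n, d, 3, y, 27), (1, 18, u, q, 10, s, 27), (1, 18, u, q, 10, x, 23), (1, 18, u, q, 10, y, 27), (1, 18, u, q, 28, s, 27), (1, 18, u, q, 28, x, 23), (1, 18, u, q, 28, y, 27), (1, 18, u, q, 3, s, 27), (1, 18, u, q, 3, x, 23), (1, 18, u, q, 3, y, 27), (1, 18, v, a, 10, s, 27), (1, 18, v, a, 10, x, 23), (1, 18, v, a, 10, y, 27), (1, 18, v, a, 28, s, 27), (1, 18, v, a, 28, x, 23), (1, 18, v, a, 28, y, 27), (1, 18, v, a, 3, s, 27), (1, 18, v, a, 3, x, 23), (1, 18, v, a, 3, y, 27), (1, 18, v, x, 10, s, 27), (1, 18, v, x, 10, x, 23), (1, 18, v, x, 10, y, 27), (1, 18, v, x, 28, s, 27), (1, 18, v, x, 28, x, 23), (1, 18, v, x, 28, y, 27), (1, 18, v, x, 3, s, 27), (1, 18, v, x, 3, x, 23), (1, 18, v, x, 3, y, 27), (35, 2, p, s, 17, p, 26), (35, 2, p, s, 23, p, 26), (35, 2, w, n, 17, p, 26), (35, 2, w, n, 23, p, 26)}.
Projecting to C, E, A (38 duplicate(s) eliminated): {(n, s, 1), (n, x, 1), (n, y, 1), (p, p, 35), (u, s, 1), (u, x, 1), (u, y, 1), (v, s, 1), (v, x, 1), (v, y, 1), (w, p, 35)}

{(n, s, 1), (n, x, 1), (n, y, 1), (p, p, 35), (u, s, 1), (u, x, 1), (u, y, 1), (v, s, 1), (v, x, 1), (v, y, 1), (w, p, 35)}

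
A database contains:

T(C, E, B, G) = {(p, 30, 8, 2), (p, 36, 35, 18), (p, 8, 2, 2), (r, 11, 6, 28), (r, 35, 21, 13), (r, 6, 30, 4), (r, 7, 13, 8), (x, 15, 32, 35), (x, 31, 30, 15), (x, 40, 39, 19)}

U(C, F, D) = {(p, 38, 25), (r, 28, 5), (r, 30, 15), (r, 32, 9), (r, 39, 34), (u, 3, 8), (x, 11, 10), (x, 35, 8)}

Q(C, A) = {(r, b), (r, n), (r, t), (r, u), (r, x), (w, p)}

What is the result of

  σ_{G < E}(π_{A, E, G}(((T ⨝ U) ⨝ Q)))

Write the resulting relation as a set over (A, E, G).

{(b, 35, 13), (b, 6, 4), (n, 35, 13), (n, 6, 4), (t, 35, 13), (t, 6, 4), (u, 35, 13), (u, 6, 4), (x, 35, 13), (x, 6, 4)}

Joining T and U on C yields {(p, 30, 8, 2, 38, 25), (p, 36, 35, 18, 38, 25), (p, 8, 2, 2, 38, 25), (r, 11, 6, 28, 28, 5), (r, 11, 6, 28, 30, 15), (r, 11, 6, 28, 32, 9), (r, 11, 6, 28, 39, 34), (r, 35, 21, 13, 28, 5), (r, 35, 21, 13, 30, 15), (r, 35, 21, 13, 32, 9), (r, 35, 21, 13, 39, 34), (r, 6, 30, 4, 28, 5), (r, 6, 30, 4, 30, 15), (r, 6, 30, 4, 32, 9), (r, 6, 30, 4, 39, 34), (r, 7, 13, 8, 28, 5), (r, 7, 13, 8, 30, 15), (r, 7, 13, 8, 32, 9), (r, 7, 13, 8, 39, 34), (x, 15, 32, 35, 11, 10), (x, 15, 32, 35, 35, 8), (x, 31, 30, 15, 11, 10), (x, 31, 30, 15, 35, 8), (x, 40, 39, 19, 11, 10), (x, 40, 39, 19, 35, 8)}.
Joining (T ⨝ U) and Q on C yields {(r, 11, 6, 28, 28, 5, b), (r, 11, 6, 28, 28, 5, n), (r, 11, 6, 28, 28, 5, t), (r, 11, 6, 28, 28, 5, u), (r, 11, 6, 28, 28, 5, x), (r, 11, 6, 28, 30, 15, b), (r, 11, 6, 28, 30, 15, n), (r, 11, 6, 28, 30, 15, t), (r, 11, 6, 28, 30, 15, u), (r, 11, 6, 28, 30, 15, x), (r, 11, 6, 28, 32, 9, b), (r, 11, 6, 28, 32, 9, n), (r, 11, 6, 28, 32, 9, t), (r, 11, 6, 28, 32, 9, u), (r, 11, 6, 28, 32, 9, x), (r, 11, 6, 28, 39, 34, b), (r, 11, 6, 28, 39, 34, n), (r, 11, 6, 28, 39, 34, t), (r, 11, 6, 28, 39, 34, u), (r, 11, 6, 28, 39, 34, x), (r, 35, 21, 13, 28, 5, b), (r, 35, 21, 13, 28, 5, n), (r, 35, 21, 13, 28, 5, t), (r, 35, 21, 13, 28, 5, u), (r, 35, 21, 13, 28, 5, x), (r, 35, 21, 13, 30, 15, b), (r, 35, 21, 13, 30, 15, n), (r, 35, 21, 13, 30, 15, t), (r, 35, 21, 13, 30, 15, u), (r, 35, 21, 13, 30, 15, x), (r, 35, 21, 13, 32, 9, b), (r, 35, 21, 13, 32, 9, n), (r, 35, 21, 13, 32, 9, t), (r, 35, 21, 13, 32, 9, u), (r, 35, 21, 13, 32, 9, x), (r, 35, 21, 13, 39, 34, b), (r, 35, 21, 13, 39, 34, n), (r, 35, 21, 13, 39, 34, t), (r, 35, 21, 13, 39, 34, u), (r, 35, 21, 13, 39, 34, x), (r, 6, 30, 4, 28, 5, b), (r, 6, 30, 4, 28, 5, n), (r, 6, 30, 4, 28, 5, t), (r, 6, 30, 4, 28, 5, u), (r, 6, 30, 4, 28, 5, x), (r, 6, 30, 4, 30, 15, b), (r, 6, 30, 4, 30, 15, n), (r, 6, 30, 4, 30, 15, t), (r, 6, 30, 4, 30, 15, u), (r, 6, 30, 4, 30, 15, x), (r, 6, 30, 4, 32, 9, b), (r, 6, 30, 4, 32, 9, n), (r, 6, 30, 4, 32, 9, t), (r, 6, 30, 4, 32, 9, u), (r, 6, 30, 4, 32, 9, x), (r, 6, 30, 4, 39, 34, b), (r, 6, 30, 4, 39, 34, n), (r, 6, 30, 4, 39, 34, t), (r, 6, 30, 4, 39, 34, u), (r, 6, 30, 4, 39, 34, x), (r, 7, 13, 8, 28, 5, b), (r, 7, 13, 8, 28, 5, n), (r, 7, 13, 8, 28, 5, t), (r, 7, 13, 8, 28, 5, u), (r, 7, 13, 8, 28, 5, x), (r, 7, 13, 8, 30, 15, b), (r, 7, 13, 8, 30, 15, n), (r, 7, 13, 8, 30, 15, t), (r, 7, 13, 8, 30, 15, u), (r, 7, 13, 8, 30, 15, x), (r, 7, 13, 8, 32, 9, b), (r, 7, 13, 8, 32, 9, n), (r, 7, 13, 8, 32, 9, t), (r, 7, 13, 8, 32, 9, u), (r, 7, 13, 8, 32, 9, x), (r, 7, 13, 8, 39, 34, b), (r, 7, 13, 8, 39, 34, n), (r, 7, 13, 8, 39, 34, t), (r, 7, 13, 8, 39, 34, u), (r, 7, 13, 8, 39, 34, x)}.
Keep only column(s) A, E, G (60 duplicate(s) eliminated): {(b, 11, 28), (b, 35, 13), (b, 6, 4), (b, 7, 8), (n, 11, 28), (n, 35, 13), (n, 6, 4), (n, 7, 8), (t, 11, 28), (t, 35, 13), (t, 6, 4), (t, 7, 8), (u, 11, 28), (u, 35, 13), (u, 6, 4), (u, 7, 8), (x, 11, 28), (x, 35, 13), (x, 6, 4), (x, 7, 8)}
Selection G < E: {(b, 35, 13), (b, 6, 4), (n, 35, 13), (n, 6, 4), (t, 35, 13), (t, 6, 4), (u, 35, 13), (u, 6, 4), (x, 35, 13), (x, 6, 4)}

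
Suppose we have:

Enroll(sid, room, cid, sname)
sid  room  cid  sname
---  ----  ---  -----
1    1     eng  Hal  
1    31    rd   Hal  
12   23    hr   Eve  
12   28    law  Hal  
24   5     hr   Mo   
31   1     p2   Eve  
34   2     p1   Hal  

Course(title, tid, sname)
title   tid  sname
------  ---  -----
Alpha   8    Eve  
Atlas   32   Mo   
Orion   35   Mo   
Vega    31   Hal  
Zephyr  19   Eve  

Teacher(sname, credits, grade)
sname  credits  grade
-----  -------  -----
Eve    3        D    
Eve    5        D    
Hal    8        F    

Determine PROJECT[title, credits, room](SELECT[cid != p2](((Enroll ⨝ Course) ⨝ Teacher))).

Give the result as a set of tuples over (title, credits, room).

Natural join on sname: {(1, 1, eng, Hal, Vega, 31), (1, 31, rd, Hal, Vega, 31), (12, 23, hr, Eve, Alpha, 8), (12, 23, hr, Eve, Zephyr, 19), (12, 28, law, Hal, Vega, 31), (24, 5, hr, Mo, Atlas, 32), (24, 5, hr, Mo, Orion, 35), (31, 1, p2, Eve, Alpha, 8), (31, 1, p2, Eve, Zephyr, 19), (34, 2, p1, Hal, Vega, 31)}
Natural join on sname: {(1, 1, eng, Hal, Vega, 31, 8, F), (1, 31, rd, Hal, Vega, 31, 8, F), (12, 23, hr, Eve, Alpha, 8, 3, D), (12, 23, hr, Eve, Alpha, 8, 5, D), (12, 23, hr, Eve, Zephyr, 19, 3, D), (12, 23, hr, Eve, Zephyr, 19, 5, D), (12, 28, law, Hal, Vega, 31, 8, F), (31, 1, p2, Eve, Alpha, 8, 3, D), (31, 1, p2, Eve, Alpha, 8, 5, D), (31, 1, p2, Eve, Zephyr, 19, 3, D), (31, 1, p2, Eve, Zephyr, 19, 5, D), (34, 2, p1, Hal, Vega, 31, 8, F)}
σ[cid != p2]: keep tuples satisfying cid != p2 → {(1, 1, eng, Hal, Vega, 31, 8, F), (1, 31, rd, Hal, Vega, 31, 8, F), (12, 23, hr, Eve, Alpha, 8, 3, D), (12, 23, hr, Eve, Alpha, 8, 5, D), (12, 23, hr, Eve, Zephyr, 19, 3, D), (12, 23, hr, Eve, Zephyr, 19, 5, D), (12, 28, law, Hal, Vega, 31, 8, F), (34, 2, p1, Hal, Vega, 31, 8, F)}
π[title, credits, room]: project onto (title, credits, room) → {(Alpha, 3, 23), (Alpha, 5, 23), (Vega, 8, 1), (Vega, 8, 2), (Vega, 8, 28), (Vega, 8, 31), (Zephyr, 3, 23), (Zephyr, 5, 23)}

{(Alpha, 3, 23), (Alpha, 5, 23), (Vega, 8, 1), (Vega, 8, 2), (Vega, 8, 28), (Vega, 8, 31), (Zephyr, 3, 23), (Zephyr, 5, 23)}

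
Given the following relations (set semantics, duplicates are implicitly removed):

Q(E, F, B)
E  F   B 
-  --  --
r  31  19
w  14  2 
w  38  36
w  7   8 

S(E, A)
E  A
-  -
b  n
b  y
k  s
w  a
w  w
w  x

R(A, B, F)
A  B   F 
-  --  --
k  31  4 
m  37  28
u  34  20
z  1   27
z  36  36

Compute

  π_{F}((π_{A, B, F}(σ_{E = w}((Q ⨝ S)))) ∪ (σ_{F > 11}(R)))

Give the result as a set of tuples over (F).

Natural join on E: {(w, 14, 2, a), (w, 14, 2, w), (w, 14, 2, x), (w, 38, 36, a), (w, 38, 36, w), (w, 38, 36, x), (w, 7, 8, a), (w, 7, 8, w), (w, 7, 8, x)}
Filtering on E = w leaves {(w, 14, 2, a), (w, 14, 2, w), (w, 14, 2, x), (w, 38, 36, a), (w, 38, 36, w), (w, 38, 36, x), (w, 7, 8, a), (w, 7, 8, w), (w, 7, 8, x)}.
Projecting to A, B, F: {(a, 2, 14), (a, 36, 38), (a, 8, 7), (w, 2, 14), (w, 36, 38), (w, 8, 7), (x, 2, 14), (x, 36, 38), (x, 8, 7)}
Filtering on F > 11 leaves {(m, 37, 28), (u, 34, 20), (z, 1, 27), (z, 36, 36)}.
Taking the union: {(a, 2, 14), (a, 36, 38), (a, 8, 7), (m, 37, 28), (u, 34, 20), (w, 2, 14), (w, 36, 38), (w, 8, 7), (x, 2, 14), (x, 36, 38), (x, 8, 7), (z, 1, 27), (z, 36, 36)}
Projecting to F (6 duplicate(s) eliminated): {14, 20, 27, 28, 36, 38, 7}

{14, 20, 27, 28, 36, 38, 7}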